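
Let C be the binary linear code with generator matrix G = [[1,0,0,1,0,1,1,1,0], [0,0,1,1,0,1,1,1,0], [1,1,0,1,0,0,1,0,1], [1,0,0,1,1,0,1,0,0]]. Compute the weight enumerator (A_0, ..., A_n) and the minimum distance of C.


Weight distribution: A_0 = 1, A_2 = 1, A_3 = 2, A_4 = 3, A_5 = 6, A_6 = 1, A_8 = 2. Minimum distance d = 2.

Enumerate all 2^4 = 16 messages m ∈ F_2^4.
For each, compute codeword c = mG in F_2^9, then tally its weight.
  m = 0000 → c = 000000000, weight = 0.
  m = 1000 → c = 100101110, weight = 5.
  m = 0100 → c = 001101110, weight = 5.
  m = 1100 → c = 101000000, weight = 2.
  m = 0010 → c = 110100101, weight = 5.
  m = 1010 → c = 010001011, weight = 4.
  m = 0110 → c = 111001011, weight = 6.
  m = 1110 → c = 011100101, weight = 5.
  m = 0001 → c = 100110100, weight = 4.
  m = 1001 → c = 000011010, weight = 3.
  m = 0101 → c = 101011010, weight = 5.
  m = 1101 → c = 001110100, weight = 4.
  m = 0011 → c = 010010001, weight = 3.
  m = 1011 → c = 110111111, weight = 8.
  m = 0111 → c = 011111111, weight = 8.
  m = 1111 → c = 111010001, weight = 5.
Tally weights:
  weight 0: 1 codewords.
  weight 2: 1 codewords.
  weight 3: 2 codewords.
  weight 4: 3 codewords.
  weight 5: 6 codewords.
  weight 6: 1 codewords.
  weight 8: 2 codewords.
Minimum distance d = smallest w > 0 with A_w > 0 = 2.
Sanity: Σ A_w = 16 = 2^4 = 16 ✓.


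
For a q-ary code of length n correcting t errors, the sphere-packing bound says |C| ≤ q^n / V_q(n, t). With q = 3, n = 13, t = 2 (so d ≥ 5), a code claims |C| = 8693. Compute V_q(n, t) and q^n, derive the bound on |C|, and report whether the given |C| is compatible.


V_q(n, t) = 339, q^n = 1594323, Hamming bound = 4703, |C| = 8693 > bound (violated).

Step 1: Compute V_q(n, t) = Σ_{j=0}^2 C(n, j) (q−1)^j.
  j = 0: C(13,0)·(2)^0 = 1·1 = 1.
  j = 1: C(13,1)·(2)^1 = 13·2 = 26.
  j = 2: C(13,2)·(2)^2 = 78·4 = 312.
  V_q(n, t) = 1 + 26 + 312 = 339.
Step 2: q^n = 3^13 = 1594323.
Step 3: Hamming bound ⌊q^n / V_q(n,t)⌋ = ⌊1594323/339⌋ = 4703.
Step 4: Compare |C| = 8693 to 4703: violated.
The claimed |C| lies above the Hamming bound, so no 3-ary code of length 13 with d ≥ 5 can have 8693 codewords.


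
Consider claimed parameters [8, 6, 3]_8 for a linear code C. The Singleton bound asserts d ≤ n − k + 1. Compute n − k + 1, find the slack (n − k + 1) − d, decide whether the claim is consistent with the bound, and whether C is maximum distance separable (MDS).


Singleton RHS = n − k + 1 = 3, slack = 0, bound satisfied, MDS.

Singleton bound: d ≤ n − k + 1.
Here n = 8, k = 6, so n − k + 1 = 3.
Given d = 3, check d ≤ 3: YES.
Slack = (n − k + 1) − d = 0.
The code is MDS (slack = 0).
Description: the claimed parameters are [8, 6, 3]_8; such a code would be MDS (meets Singleton bound).


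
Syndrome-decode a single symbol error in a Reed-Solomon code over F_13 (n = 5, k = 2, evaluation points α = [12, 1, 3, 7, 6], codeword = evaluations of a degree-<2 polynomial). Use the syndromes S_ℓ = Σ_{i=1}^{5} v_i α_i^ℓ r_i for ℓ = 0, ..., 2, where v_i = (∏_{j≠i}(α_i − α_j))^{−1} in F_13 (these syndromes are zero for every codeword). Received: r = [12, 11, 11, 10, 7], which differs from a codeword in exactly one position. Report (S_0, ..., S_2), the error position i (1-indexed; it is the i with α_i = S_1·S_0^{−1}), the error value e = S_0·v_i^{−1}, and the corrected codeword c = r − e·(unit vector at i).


S = (11, 11, 11), error at position 2, error magnitude e = 6, c = [12, 5, 11, 10, 7].

Step 1: column multipliers v_i = (∏_{j≠i}(α_i − α_j))^{−1} mod 13.
  i = 1 (α = 12): (12−1)(12−3)(12−7)(12−6) = 11·9·5·6 = 2970 ≡ 6, so v_1 = 6^{−1} = 11 (mod 13).
  i = 2 (α = 1): (1−12)(1−3)(1−7)(1−6) = (−11)·(−2)·(−6)·(−5) = 660 ≡ 10, so v_2 = 10^{−1} = 4 (mod 13).
  i = 3 (α = 3): (3−12)(3−1)(3−7)(3−6) = (−9)·2·(−4)·(−3) = −216 ≡ 5, so v_3 = 5^{−1} = 8 (mod 13).
  i = 4 (α = 7): (7−12)(7−1)(7−3)(7−6) = (−5)·6·4·1 = −120 ≡ 10, so v_4 = 10^{−1} = 4 (mod 13).
  i = 5 (α = 6): (6−12)(6−1)(6−3)(6−7) = (−6)·5·3·(−1) = 90 ≡ 12, so v_5 = 12^{−1} = 12 (mod 13).
  v = [11, 4, 8, 4, 12].
Step 2: syndromes of r = [12, 11, 11, 10, 7] (all sums mod 13).
  S_0 = Σ v_i r_i = 11·12 + 4·11 + 8·11 + 4·10 + 12·7 = 388 ≡ 11.
  S_1 = Σ v_i α_i r_i = 11·12·12 + 4·1·11 + 8·3·11 + 4·7·10 + 12·6·7 = 2676 ≡ 11.
  α_i^2 mod 13 = [1, 1, 9, 10, 10].
  S_2 = Σ v_i α_i^2 r_i = 11·1·12 + 4·1·11 + 8·9·11 + 4·10·10 + 12·10·7 = 2208 ≡ 11.
  S = (11, 11, 11) ≠ 0, so r is not a codeword (an error is present).
Step 3: locate the error. For a single error e at position i, S_ℓ = v_i·e·α_i^ℓ, so α_err = S_1/S_0.
  S_0^{−1} = 11^{−1} = 6 (mod 13), so α_err = 11·6 = 66 ≡ 1 = α_2. Error position i = 2.
  Consistency check: S_2/S_1 = 11·6 = 66 ≡ 1 = α_err ✓ (single-error assumption holds).
Step 4: error magnitude e = S_0/v_2 = S_0·∏_{j≠2}(α_2 − α_j) = 11·10 = 110 ≡ 6 (mod 13).
Step 5: correct position 2: c_2 = r_2 − e = 11 − 6 ≡ 5 (mod 13). Hence c = [12, 5, 11, 10, 7].
  Check: interpolating c through the α_i gives m(x) = 2 + 3·x (degree < 2) with m(α_i) = c_i for every i, so c is indeed a codeword.


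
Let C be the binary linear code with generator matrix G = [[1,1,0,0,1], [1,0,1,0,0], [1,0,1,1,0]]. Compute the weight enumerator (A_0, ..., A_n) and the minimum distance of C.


Weight distribution: A_0 = 1, A_1 = 1, A_2 = 1, A_3 = 3, A_4 = 2. Minimum distance d = 1.

Enumerate all 2^3 = 8 messages m ∈ F_2^3.
For each, compute codeword c = mG in F_2^5, then tally its weight.
  m = 000 → c = 00000, weight = 0.
  m = 100 → c = 11001, weight = 3.
  m = 010 → c = 10100, weight = 2.
  m = 110 → c = 01101, weight = 3.
  m = 001 → c = 10110, weight = 3.
  m = 101 → c = 01111, weight = 4.
  m = 011 → c = 00010, weight = 1.
  m = 111 → c = 11011, weight = 4.
Tally weights:
  weight 0: 1 codewords.
  weight 1: 1 codewords.
  weight 2: 1 codewords.
  weight 3: 3 codewords.
  weight 4: 2 codewords.
Minimum distance d = smallest w > 0 with A_w > 0 = 1.
Sanity: Σ A_w = 8 = 2^3 = 8 ✓.


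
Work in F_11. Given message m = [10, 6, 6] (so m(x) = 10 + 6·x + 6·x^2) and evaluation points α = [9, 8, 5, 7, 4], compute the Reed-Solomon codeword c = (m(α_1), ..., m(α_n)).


c = [0, 2, 3, 5, 9]

Message polynomial: m(x) = 10 + 6·x + 6·x^2 (mod 11).
For each evaluation point α_i, compute m(α_i) mod 11:
  α_1 = 9: Horner steps 6 → 5 → 0, so m(9) = 0.
  α_2 = 8: Horner steps 6 → 10 → 2, so m(8) = 2.
  α_3 = 5: Horner steps 6 → 3 → 3, so m(5) = 3.
  α_4 = 7: Horner steps 6 → 4 → 5, so m(7) = 5.
  α_5 = 4: Horner steps 6 → 8 → 9, so m(4) = 9.
Codeword c = [0, 2, 3, 5, 9] ∈ F_11^5.


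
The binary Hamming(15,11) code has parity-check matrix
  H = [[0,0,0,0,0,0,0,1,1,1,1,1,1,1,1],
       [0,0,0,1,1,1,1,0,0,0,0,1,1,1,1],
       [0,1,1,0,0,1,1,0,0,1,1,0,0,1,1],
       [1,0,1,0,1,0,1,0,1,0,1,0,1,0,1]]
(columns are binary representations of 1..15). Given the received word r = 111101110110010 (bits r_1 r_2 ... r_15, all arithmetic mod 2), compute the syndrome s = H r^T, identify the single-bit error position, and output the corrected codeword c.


s = (0, 0, 1, 0)^T, error position = 2, corrected codeword c = 101101110110010

Compute s = H r^T mod 2 one row at a time:
  s_1 = 1 + 0 + 1 + 1 + 0 + 0 + 1 + 0 = 4 ≡ 0 (mod 2).
  s_2 = 1 + 0 + 1 + 1 + 0 + 0 + 1 + 0 = 4 ≡ 0 (mod 2).
  s_3 = 1 + 1 + 1 + 1 + 1 + 1 + 1 + 0 = 7 ≡ 1 (mod 2).
  s_4 = 1 + 1 + 0 + 1 + 0 + 1 + 0 + 0 = 4 ≡ 0 (mod 2).
s = (0, 0, 1, 0)^T — this equals column 2 of H (binary 0010), so error is at position 2.
Correct: flip bit 2 of r = 111101110110010 to get c = 101101110110010.


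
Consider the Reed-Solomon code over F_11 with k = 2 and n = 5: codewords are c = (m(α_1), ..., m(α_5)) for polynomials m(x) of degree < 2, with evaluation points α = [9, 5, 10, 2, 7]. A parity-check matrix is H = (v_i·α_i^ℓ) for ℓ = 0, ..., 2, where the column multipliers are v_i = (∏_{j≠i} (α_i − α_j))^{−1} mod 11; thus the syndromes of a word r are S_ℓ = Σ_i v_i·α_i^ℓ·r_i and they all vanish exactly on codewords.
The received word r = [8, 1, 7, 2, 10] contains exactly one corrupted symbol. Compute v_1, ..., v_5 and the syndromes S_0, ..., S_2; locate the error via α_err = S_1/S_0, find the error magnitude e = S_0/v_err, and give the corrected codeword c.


S = (5, 10, 9), error at position 4, error magnitude e = 9, c = [8, 1, 7, 4, 10].

Step 1: column multipliers v_i = (∏_{j≠i}(α_i − α_j))^{−1} mod 11.
  i = 1 (α = 9): (9−5)(9−10)(9−2)(9−7) = 4·(−1)·7·2 = −56 ≡ 10, so v_1 = 10^{−1} = 10 (mod 11).
  i = 2 (α = 5): (5−9)(5−10)(5−2)(5−7) = (−4)·(−5)·3·(−2) = −120 ≡ 1, so v_2 = 1^{−1} = 1 (mod 11).
  i = 3 (α = 10): (10−9)(10−5)(10−2)(10−7) = 1·5·8·3 = 120 ≡ 10, so v_3 = 10^{−1} = 10 (mod 11).
  i = 4 (α = 2): (2−9)(2−5)(2−10)(2−7) = (−7)·(−3)·(−8)·(−5) = 840 ≡ 4, so v_4 = 4^{−1} = 3 (mod 11).
  i = 5 (α = 7): (7−9)(7−5)(7−10)(7−2) = (−2)·2·(−3)·5 = 60 ≡ 5, so v_5 = 5^{−1} = 9 (mod 11).
  v = [10, 1, 10, 3, 9].
Step 2: syndromes of r = [8, 1, 7, 2, 10] (all sums mod 11).
  S_0 = Σ v_i r_i = 10·8 + 1·1 + 10·7 + 3·2 + 9·10 = 247 ≡ 5.
  S_1 = Σ v_i α_i r_i = 10·9·8 + 1·5·1 + 10·10·7 + 3·2·2 + 9·7·10 = 2067 ≡ 10.
  α_i^2 mod 11 = [4, 3, 1, 4, 5].
  S_2 = Σ v_i α_i^2 r_i = 10·4·8 + 1·3·1 + 10·1·7 + 3·4·2 + 9·5·10 = 867 ≡ 9.
  S = (5, 10, 9) ≠ 0, so r is not a codeword (an error is present).
Step 3: locate the error. For a single error e at position i, S_ℓ = v_i·e·α_i^ℓ, so α_err = S_1/S_0.
  S_0^{−1} = 5^{−1} = 9 (mod 11), so α_err = 10·9 = 90 ≡ 2 = α_4. Error position i = 4.
  Consistency check: S_2/S_1 = 9·10 = 90 ≡ 2 = α_err ✓ (single-error assumption holds).
Step 4: error magnitude e = S_0/v_4 = S_0·∏_{j≠4}(α_4 − α_j) = 5·4 = 20 ≡ 9 (mod 11).
Step 5: correct position 4: c_4 = r_4 − e = 2 − 9 ≡ 4 (mod 11). Hence c = [8, 1, 7, 4, 10].
  Check: interpolating c through the α_i gives m(x) = 6 + 10·x (degree < 2) with m(α_i) = c_i for every i, so c is indeed a codeword.


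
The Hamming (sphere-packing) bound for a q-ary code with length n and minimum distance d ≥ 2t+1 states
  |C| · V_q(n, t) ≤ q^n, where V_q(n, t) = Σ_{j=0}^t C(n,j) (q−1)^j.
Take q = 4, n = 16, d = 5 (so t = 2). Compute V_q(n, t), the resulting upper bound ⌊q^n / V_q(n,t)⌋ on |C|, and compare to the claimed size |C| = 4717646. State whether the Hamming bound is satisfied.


V_q(n, t) = 1129, q^n = 4294967296, Hamming bound = 3804222, |C| = 4717646 > bound (violated).

Step 1: Compute V_q(n, t) = Σ_{j=0}^2 C(n, j) (q−1)^j.
  j = 0: C(16,0)·(3)^0 = 1·1 = 1.
  j = 1: C(16,1)·(3)^1 = 16·3 = 48.
  j = 2: C(16,2)·(3)^2 = 120·9 = 1080.
  V_q(n, t) = 1 + 48 + 1080 = 1129.
Step 2: q^n = 4^16 = 4294967296.
Step 3: Hamming bound ⌊q^n / V_q(n,t)⌋ = ⌊4294967296/1129⌋ = 3804222.
Step 4: Compare |C| = 4717646 to 3804222: violated.
The claimed |C| lies above the Hamming bound, so no 4-ary code of length 16 with d ≥ 5 can have 4717646 codewords.


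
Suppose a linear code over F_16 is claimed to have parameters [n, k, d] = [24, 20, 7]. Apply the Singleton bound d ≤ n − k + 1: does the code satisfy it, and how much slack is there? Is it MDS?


Singleton RHS = n − k + 1 = 5, slack = -2, bound violated (no such code; not MDS).

Singleton bound: d ≤ n − k + 1.
Here n = 24, k = 20, so n − k + 1 = 5.
Given d = 7, check d ≤ 5: NO.
Slack = (n − k + 1) − d = -2.
The slack is negative: d = 7 exceeds n − k + 1 = 5 by 2, so the Singleton bound is violated and no linear [24, 20, 7]_16 code can exist. In particular it is not MDS (MDS requires d = n − k + 1 exactly).
Description: the claimed parameters are [24, 20, 7]_16; such a code would be impossible (violates the Singleton bound).


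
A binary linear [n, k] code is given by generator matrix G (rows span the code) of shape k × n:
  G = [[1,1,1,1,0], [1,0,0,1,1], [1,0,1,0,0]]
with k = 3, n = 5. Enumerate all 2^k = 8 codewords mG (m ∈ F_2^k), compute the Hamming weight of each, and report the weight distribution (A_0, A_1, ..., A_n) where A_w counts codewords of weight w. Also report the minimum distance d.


Weight distribution: A_0 = 1, A_2 = 2, A_3 = 4, A_4 = 1. Minimum distance d = 2.

Enumerate all 2^3 = 8 messages m ∈ F_2^3.
For each, compute codeword c = mG in F_2^5, then tally its weight.
  m = 000 → c = 00000, weight = 0.
  m = 100 → c = 11110, weight = 4.
  m = 010 → c = 10011, weight = 3.
  m = 110 → c = 01101, weight = 3.
  m = 001 → c = 10100, weight = 2.
  m = 101 → c = 01010, weight = 2.
  m = 011 → c = 00111, weight = 3.
  m = 111 → c = 11001, weight = 3.
Tally weights:
  weight 0: 1 codewords.
  weight 2: 2 codewords.
  weight 3: 4 codewords.
  weight 4: 1 codewords.
Minimum distance d = smallest w > 0 with A_w > 0 = 2.
Sanity: Σ A_w = 8 = 2^3 = 8 ✓.


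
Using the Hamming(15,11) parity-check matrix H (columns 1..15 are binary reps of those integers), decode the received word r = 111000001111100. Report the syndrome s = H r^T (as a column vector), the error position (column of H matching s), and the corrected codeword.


s = (1, 0, 0, 1)^T, error position = 9, corrected codeword c = 111000000111100

Compute s = H r^T mod 2 one row at a time:
  s_1 = 0 + 1 + 1 + 1 + 1 + 1 + 0 + 0 = 5 ≡ 1 (mod 2).
  s_2 = 0 + 0 + 0 + 0 + 1 + 1 + 0 + 0 = 2 ≡ 0 (mod 2).
  s_3 = 1 + 1 + 0 + 0 + 1 + 1 + 0 + 0 = 4 ≡ 0 (mod 2).
  s_4 = 1 + 1 + 0 + 0 + 1 + 1 + 1 + 0 = 5 ≡ 1 (mod 2).
s = (1, 0, 0, 1)^T — this equals column 9 of H (binary 1001), so error is at position 9.
Correct: flip bit 9 of r = 111000001111100 to get c = 111000000111100.


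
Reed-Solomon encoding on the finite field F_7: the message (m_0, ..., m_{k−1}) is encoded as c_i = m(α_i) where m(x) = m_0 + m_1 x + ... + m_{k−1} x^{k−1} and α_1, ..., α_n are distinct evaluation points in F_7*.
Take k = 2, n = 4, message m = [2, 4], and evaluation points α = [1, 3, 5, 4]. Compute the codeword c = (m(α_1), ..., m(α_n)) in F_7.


c = [6, 0, 1, 4]

Message polynomial: m(x) = 2 + 4·x (mod 7).
For each evaluation point α_i, compute m(α_i) mod 7:
  α_1 = 1: Horner steps 4 → 6, so m(1) = 6.
  α_2 = 3: Horner steps 4 → 0, so m(3) = 0.
  α_3 = 5: Horner steps 4 → 1, so m(5) = 1.
  α_4 = 4: Horner steps 4 → 4, so m(4) = 4.
Codeword c = [6, 0, 1, 4] ∈ F_7^4.


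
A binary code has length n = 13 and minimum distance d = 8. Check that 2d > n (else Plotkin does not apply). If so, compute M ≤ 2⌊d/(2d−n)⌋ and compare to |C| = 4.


Plotkin bound M ≤ 4; given |C| = 4 ≤ bound (satisfied).

Check applicability: 2d = 16, n = 13.
2d − n = 3 > 0, so Plotkin applies.
Compute d/(2d−n) = 8/3 ≈ 2.6667.
⌊d/(2d−n)⌋ = 2.
Plotkin bound: M ≤ 2·2 = 4.
Given |C| = 4, check: satisfied.
This |C| is at the Plotkin bound.


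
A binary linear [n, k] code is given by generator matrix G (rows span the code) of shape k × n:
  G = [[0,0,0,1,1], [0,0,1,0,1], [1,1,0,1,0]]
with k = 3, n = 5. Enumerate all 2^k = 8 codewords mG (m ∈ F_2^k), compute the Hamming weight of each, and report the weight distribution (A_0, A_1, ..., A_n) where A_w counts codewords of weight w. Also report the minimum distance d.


Weight distribution: A_0 = 1, A_2 = 3, A_3 = 3, A_5 = 1. Minimum distance d = 2.

Enumerate all 2^3 = 8 messages m ∈ F_2^3.
For each, compute codeword c = mG in F_2^5, then tally its weight.
  m = 000 → c = 00000, weight = 0.
  m = 100 → c = 00011, weight = 2.
  m = 010 → c = 00101, weight = 2.
  m = 110 → c = 00110, weight = 2.
  m = 001 → c = 11010, weight = 3.
  m = 101 → c = 11001, weight = 3.
  m = 011 → c = 11111, weight = 5.
  m = 111 → c = 11100, weight = 3.
Tally weights:
  weight 0: 1 codewords.
  weight 2: 3 codewords.
  weight 3: 3 codewords.
  weight 5: 1 codewords.
Minimum distance d = smallest w > 0 with A_w > 0 = 2.
Sanity: Σ A_w = 8 = 2^3 = 8 ✓.


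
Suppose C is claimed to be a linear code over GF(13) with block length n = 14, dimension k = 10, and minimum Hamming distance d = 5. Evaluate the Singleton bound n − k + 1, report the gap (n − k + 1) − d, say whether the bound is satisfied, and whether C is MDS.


Singleton RHS = n − k + 1 = 5, slack = 0, bound satisfied, MDS.

Singleton bound: d ≤ n − k + 1.
Here n = 14, k = 10, so n − k + 1 = 5.
Given d = 5, check d ≤ 5: YES.
Slack = (n − k + 1) − d = 0.
The code is MDS (slack = 0).
Description: the claimed parameters are [14, 10, 5]_13; such a code would be MDS (meets Singleton bound).


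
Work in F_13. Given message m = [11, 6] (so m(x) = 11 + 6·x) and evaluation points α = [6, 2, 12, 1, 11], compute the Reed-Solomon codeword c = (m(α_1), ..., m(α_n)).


c = [8, 10, 5, 4, 12]

Message polynomial: m(x) = 11 + 6·x (mod 13).
For each evaluation point α_i, compute m(α_i) mod 13:
  α_1 = 6: Horner steps 6 → 8, so m(6) = 8.
  α_2 = 2: Horner steps 6 → 10, so m(2) = 10.
  α_3 = 12: Horner steps 6 → 5, so m(12) = 5.
  α_4 = 1: Horner steps 6 → 4, so m(1) = 4.
  α_5 = 11: Horner steps 6 → 12, so m(11) = 12.
Codeword c = [8, 10, 5, 4, 12] ∈ F_13^5.


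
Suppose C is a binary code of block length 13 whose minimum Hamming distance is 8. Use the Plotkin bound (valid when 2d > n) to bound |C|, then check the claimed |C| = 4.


Plotkin bound M ≤ 4; given |C| = 4 ≤ bound (satisfied).

Check applicability: 2d = 16, n = 13.
2d − n = 3 > 0, so Plotkin applies.
Compute d/(2d−n) = 8/3 ≈ 2.6667.
⌊d/(2d−n)⌋ = 2.
Plotkin bound: M ≤ 2·2 = 4.
Given |C| = 4, check: satisfied.
This |C| is at the Plotkin bound.


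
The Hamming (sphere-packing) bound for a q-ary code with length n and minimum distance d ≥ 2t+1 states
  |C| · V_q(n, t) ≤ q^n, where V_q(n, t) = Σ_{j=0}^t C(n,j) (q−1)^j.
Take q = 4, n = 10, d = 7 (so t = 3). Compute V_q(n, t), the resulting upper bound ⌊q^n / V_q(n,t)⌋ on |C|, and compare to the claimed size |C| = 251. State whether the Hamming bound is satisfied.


V_q(n, t) = 3676, q^n = 1048576, Hamming bound = 285, |C| = 251 ≤ bound (satisfied).

Step 1: Compute V_q(n, t) = Σ_{j=0}^3 C(n, j) (q−1)^j.
  j = 0: C(10,0)·(3)^0 = 1·1 = 1.
  j = 1: C(10,1)·(3)^1 = 10·3 = 30.
  j = 2: C(10,2)·(3)^2 = 45·9 = 405.
  j = 3: C(10,3)·(3)^3 = 120·27 = 3240.
  V_q(n, t) = 1 + 30 + 405 + 3240 = 3676.
Step 2: q^n = 4^10 = 1048576.
Step 3: Hamming bound ⌊q^n / V_q(n,t)⌋ = ⌊1048576/3676⌋ = 285.
Step 4: Compare |C| = 251 to 285: satisfied.
The claimed |C| lies below the Hamming bound.


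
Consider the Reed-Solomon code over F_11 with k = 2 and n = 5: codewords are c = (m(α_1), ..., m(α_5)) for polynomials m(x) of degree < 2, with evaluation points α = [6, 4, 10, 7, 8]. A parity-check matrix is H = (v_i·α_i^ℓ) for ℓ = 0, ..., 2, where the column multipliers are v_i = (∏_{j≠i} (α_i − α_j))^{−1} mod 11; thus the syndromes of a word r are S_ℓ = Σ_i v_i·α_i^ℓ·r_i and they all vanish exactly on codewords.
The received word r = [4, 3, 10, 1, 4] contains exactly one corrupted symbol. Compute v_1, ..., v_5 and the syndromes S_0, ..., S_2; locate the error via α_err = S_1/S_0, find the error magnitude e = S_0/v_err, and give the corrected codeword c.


S = (1, 6, 3), error at position 1, error magnitude e = 6, c = [9, 3, 10, 1, 4].

Step 1: column multipliers v_i = (∏_{j≠i}(α_i − α_j))^{−1} mod 11.
  i = 1 (α = 6): (6−4)(6−10)(6−7)(6−8) = 2·(−4)·(−1)·(−2) = −16 ≡ 6, so v_1 = 6^{−1} = 2 (mod 11).
  i = 2 (α = 4): (4−6)(4−10)(4−7)(4−8) = (−2)·(−6)·(−3)·(−4) = 144 ≡ 1, so v_2 = 1^{−1} = 1 (mod 11).
  i = 3 (α = 10): (10−6)(10−4)(10−7)(10−8) = 4·6·3·2 = 144 ≡ 1, so v_3 = 1^{−1} = 1 (mod 11).
  i = 4 (α = 7): (7−6)(7−4)(7−10)(7−8) = 1·3·(−3)·(−1) = 9 ≡ 9, so v_4 = 9^{−1} = 5 (mod 11).
  i = 5 (α = 8): (8−6)(8−4)(8−10)(8−7) = 2·4·(−2)·1 = −16 ≡ 6, so v_5 = 6^{−1} = 2 (mod 11).
  v = [2, 1, 1, 5, 2].
Step 2: syndromes of r = [4, 3, 10, 1, 4] (all sums mod 11).
  S_0 = Σ v_i r_i = 2·4 + 1·3 + 1·10 + 5·1 + 2·4 = 34 ≡ 1.
  S_1 = Σ v_i α_i r_i = 2·6·4 + 1·4·3 + 1·10·10 + 5·7·1 + 2·8·4 = 259 ≡ 6.
  α_i^2 mod 11 = [3, 5, 1, 5, 9].
  S_2 = Σ v_i α_i^2 r_i = 2·3·4 + 1·5·3 + 1·1·10 + 5·5·1 + 2·9·4 = 146 ≡ 3.
  S = (1, 6, 3) ≠ 0, so r is not a codeword (an error is present).
Step 3: locate the error. For a single error e at position i, S_ℓ = v_i·e·α_i^ℓ, so α_err = S_1/S_0.
  S_0^{−1} = 1^{−1} = 1 (mod 11), so α_err = 6·1 = 6 ≡ 6 = α_1. Error position i = 1.
  Consistency check: S_2/S_1 = 3·2 = 6 ≡ 6 = α_err ✓ (single-error assumption holds).
Step 4: error magnitude e = S_0/v_1 = S_0·∏_{j≠1}(α_1 − α_j) = 1·6 = 6 ≡ 6 (mod 11).
Step 5: correct position 1: c_1 = r_1 − e = 4 − 6 ≡ 9 (mod 11). Hence c = [9, 3, 10, 1, 4].
  Check: interpolating c through the α_i gives m(x) = 2 + 3·x (degree < 2) with m(α_i) = c_i for every i, so c is indeed a codeword.


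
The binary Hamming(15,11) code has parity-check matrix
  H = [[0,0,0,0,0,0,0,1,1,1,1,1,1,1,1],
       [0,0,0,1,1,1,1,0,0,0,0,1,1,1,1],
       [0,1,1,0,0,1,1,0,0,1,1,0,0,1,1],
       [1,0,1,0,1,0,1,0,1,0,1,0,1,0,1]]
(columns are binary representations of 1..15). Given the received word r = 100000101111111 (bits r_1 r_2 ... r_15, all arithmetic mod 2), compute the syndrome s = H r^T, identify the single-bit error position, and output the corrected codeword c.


s = (1, 1, 1, 0)^T, error position = 14, corrected codeword c = 100000101111101

Compute s = H r^T mod 2 one row at a time:
  s_1 = 0 + 1 + 1 + 1 + 1 + 1 + 1 + 1 = 7 ≡ 1 (mod 2).
  s_2 = 0 + 0 + 0 + 1 + 1 + 1 + 1 + 1 = 5 ≡ 1 (mod 2).
  s_3 = 0 + 0 + 0 + 1 + 1 + 1 + 1 + 1 = 5 ≡ 1 (mod 2).
  s_4 = 1 + 0 + 0 + 1 + 1 + 1 + 1 + 1 = 6 ≡ 0 (mod 2).
s = (1, 1, 1, 0)^T — this equals column 14 of H (binary 1110), so error is at position 14.
Correct: flip bit 14 of r = 100000101111111 to get c = 100000101111101.


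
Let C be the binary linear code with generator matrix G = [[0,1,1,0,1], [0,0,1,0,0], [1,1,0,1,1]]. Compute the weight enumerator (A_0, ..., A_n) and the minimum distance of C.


Weight distribution: A_0 = 1, A_1 = 1, A_2 = 2, A_3 = 2, A_4 = 1, A_5 = 1. Minimum distance d = 1.

Enumerate all 2^3 = 8 messages m ∈ F_2^3.
For each, compute codeword c = mG in F_2^5, then tally its weight.
  m = 000 → c = 00000, weight = 0.
  m = 100 → c = 01101, weight = 3.
  m = 010 → c = 00100, weight = 1.
  m = 110 → c = 01001, weight = 2.
  m = 001 → c = 11011, weight = 4.
  m = 101 → c = 10110, weight = 3.
  m = 011 → c = 11111, weight = 5.
  m = 111 → c = 10010, weight = 2.
Tally weights:
  weight 0: 1 codewords.
  weight 1: 1 codewords.
  weight 2: 2 codewords.
  weight 3: 2 codewords.
  weight 4: 1 codewords.
  weight 5: 1 codewords.
Minimum distance d = smallest w > 0 with A_w > 0 = 1.
Sanity: Σ A_w = 8 = 2^3 = 8 ✓.


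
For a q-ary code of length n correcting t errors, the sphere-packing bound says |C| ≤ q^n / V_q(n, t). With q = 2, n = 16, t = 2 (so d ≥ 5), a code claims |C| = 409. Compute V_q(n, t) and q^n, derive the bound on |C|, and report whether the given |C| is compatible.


V_q(n, t) = 137, q^n = 65536, Hamming bound = 478, |C| = 409 ≤ bound (satisfied).

Step 1: Compute V_q(n, t) = Σ_{j=0}^2 C(n, j) (q−1)^j.
  j = 0: C(16,0)·(1)^0 = 1·1 = 1.
  j = 1: C(16,1)·(1)^1 = 16·1 = 16.
  j = 2: C(16,2)·(1)^2 = 120·1 = 120.
  V_q(n, t) = 1 + 16 + 120 = 137.
Step 2: q^n = 2^16 = 65536.
Step 3: Hamming bound ⌊q^n / V_q(n,t)⌋ = ⌊65536/137⌋ = 478.
Step 4: Compare |C| = 409 to 478: satisfied.
The claimed |C| lies below the Hamming bound.


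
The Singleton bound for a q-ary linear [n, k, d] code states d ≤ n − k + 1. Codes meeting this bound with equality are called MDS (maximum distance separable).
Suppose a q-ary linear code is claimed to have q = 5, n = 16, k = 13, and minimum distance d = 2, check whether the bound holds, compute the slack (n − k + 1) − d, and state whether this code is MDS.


Singleton RHS = n − k + 1 = 4, slack = 2, bound satisfied, not MDS.

Singleton bound: d ≤ n − k + 1.
Here n = 16, k = 13, so n − k + 1 = 4.
Given d = 2, check d ≤ 4: YES.
Slack = (n − k + 1) − d = 2.
The code is NOT MDS (slack = 2 > 0).
Description: the claimed parameters are [16, 13, 2]_5; such a code would be non-MDS.


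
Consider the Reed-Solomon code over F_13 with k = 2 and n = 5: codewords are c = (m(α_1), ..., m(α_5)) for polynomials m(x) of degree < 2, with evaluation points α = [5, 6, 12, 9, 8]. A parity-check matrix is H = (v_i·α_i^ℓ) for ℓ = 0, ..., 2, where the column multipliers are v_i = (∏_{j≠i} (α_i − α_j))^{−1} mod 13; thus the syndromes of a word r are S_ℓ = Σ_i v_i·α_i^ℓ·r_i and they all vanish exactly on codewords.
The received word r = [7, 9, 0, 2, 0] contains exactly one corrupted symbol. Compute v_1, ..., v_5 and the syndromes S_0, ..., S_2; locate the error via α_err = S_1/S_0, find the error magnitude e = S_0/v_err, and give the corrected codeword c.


S = (7, 6, 7), error at position 3, error magnitude e = 5, c = [7, 9, 8, 2, 0].

Step 1: column multipliers v_i = (∏_{j≠i}(α_i − α_j))^{−1} mod 13.
  i = 1 (α = 5): (5−6)(5−12)(5−9)(5−8) = (−1)·(−7)·(−4)·(−3) = 84 ≡ 6, so v_1 = 6^{−1} = 11 (mod 13).
  i = 2 (α = 6): (6−5)(6−12)(6−9)(6−8) = 1·(−6)·(−3)·(−2) = −36 ≡ 3, so v_2 = 3^{−1} = 9 (mod 13).
  i = 3 (α = 12): (12−5)(12−6)(12−9)(12−8) = 7·6·3·4 = 504 ≡ 10, so v_3 = 10^{−1} = 4 (mod 13).
  i = 4 (α = 9): (9−5)(9−6)(9−12)(9−8) = 4·3·(−3)·1 = −36 ≡ 3, so v_4 = 3^{−1} = 9 (mod 13).
  i = 5 (α = 8): (8−5)(8−6)(8−12)(8−9) = 3·2·(−4)·(−1) = 24 ≡ 11, so v_5 = 11^{−1} = 6 (mod 13).
  v = [11, 9, 4, 9, 6].
Step 2: syndromes of r = [7, 9, 0, 2, 0] (all sums mod 13).
  S_0 = Σ v_i r_i = 11·7 + 9·9 + 4·0 + 9·2 + 6·0 = 176 ≡ 7.
  S_1 = Σ v_i α_i r_i = 11·5·7 + 9·6·9 + 4·12·0 + 9·9·2 + 6·8·0 = 1033 ≡ 6.
  α_i^2 mod 13 = [12, 10, 1, 3, 12].
  S_2 = Σ v_i α_i^2 r_i = 11·12·7 + 9·10·9 + 4·1·0 + 9·3·2 + 6·12·0 = 1788 ≡ 7.
  S = (7, 6, 7) ≠ 0, so r is not a codeword (an error is present).
Step 3: locate the error. For a single error e at position i, S_ℓ = v_i·e·α_i^ℓ, so α_err = S_1/S_0.
  S_0^{−1} = 7^{−1} = 2 (mod 13), so α_err = 6·2 = 12 ≡ 12 = α_3. Error position i = 3.
  Consistency check: S_2/S_1 = 7·11 = 77 ≡ 12 = α_err ✓ (single-error assumption holds).
Step 4: error magnitude e = S_0/v_3 = S_0·∏_{j≠3}(α_3 − α_j) = 7·10 = 70 ≡ 5 (mod 13).
Step 5: correct position 3: c_3 = r_3 − e = 0 − 5 ≡ 8 (mod 13). Hence c = [7, 9, 8, 2, 0].
  Check: interpolating c through the α_i gives m(x) = 10 + 2·x (degree < 2) with m(α_i) = c_i for every i, so c is indeed a codeword.


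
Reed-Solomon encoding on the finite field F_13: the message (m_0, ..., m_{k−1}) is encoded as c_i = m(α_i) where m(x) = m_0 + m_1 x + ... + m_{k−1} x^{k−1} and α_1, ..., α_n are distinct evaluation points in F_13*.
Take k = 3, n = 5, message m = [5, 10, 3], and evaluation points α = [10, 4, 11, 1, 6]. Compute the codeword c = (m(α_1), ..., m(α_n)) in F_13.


c = [2, 2, 10, 5, 4]

Message polynomial: m(x) = 5 + 10·x + 3·x^2 (mod 13).
For each evaluation point α_i, compute m(α_i) mod 13:
  α_1 = 10: Horner steps 3 → 1 → 2, so m(10) = 2.
  α_2 = 4: Horner steps 3 → 9 → 2, so m(4) = 2.
  α_3 = 11: Horner steps 3 → 4 → 10, so m(11) = 10.
  α_4 = 1: Horner steps 3 → 0 → 5, so m(1) = 5.
  α_5 = 6: Horner steps 3 → 2 → 4, so m(6) = 4.
Codeword c = [2, 2, 10, 5, 4] ∈ F_13^5.


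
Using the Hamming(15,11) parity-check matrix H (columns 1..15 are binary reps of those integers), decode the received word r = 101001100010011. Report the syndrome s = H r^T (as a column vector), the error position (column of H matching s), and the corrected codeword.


s = (1, 0, 0, 1)^T, error position = 9, corrected codeword c = 101001101010011

Compute s = H r^T mod 2 one row at a time:
  s_1 = 0 + 0 + 0 + 1 + 0 + 0 + 1 + 1 = 3 ≡ 1 (mod 2).
  s_2 = 0 + 0 + 1 + 1 + 0 + 0 + 1 + 1 = 4 ≡ 0 (mod 2).
  s_3 = 0 + 1 + 1 + 1 + 0 + 1 + 1 + 1 = 6 ≡ 0 (mod 2).
  s_4 = 1 + 1 + 0 + 1 + 0 + 1 + 0 + 1 = 5 ≡ 1 (mod 2).
s = (1, 0, 0, 1)^T — this equals column 9 of H (binary 1001), so error is at position 9.
Correct: flip bit 9 of r = 101001100010011 to get c = 101001101010011.


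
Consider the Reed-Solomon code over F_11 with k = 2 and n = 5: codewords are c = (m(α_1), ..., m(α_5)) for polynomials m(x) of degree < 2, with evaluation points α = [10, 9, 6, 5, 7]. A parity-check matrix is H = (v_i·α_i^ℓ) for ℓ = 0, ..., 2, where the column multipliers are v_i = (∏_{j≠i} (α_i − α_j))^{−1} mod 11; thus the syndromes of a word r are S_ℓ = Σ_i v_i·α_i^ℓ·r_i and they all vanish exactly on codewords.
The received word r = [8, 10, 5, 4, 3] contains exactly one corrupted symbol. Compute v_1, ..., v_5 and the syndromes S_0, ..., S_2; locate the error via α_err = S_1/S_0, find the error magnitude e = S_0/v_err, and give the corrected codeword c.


S = (9, 1, 5), error at position 4, error magnitude e = 8, c = [8, 10, 5, 7, 3].

Step 1: column multipliers v_i = (∏_{j≠i}(α_i − α_j))^{−1} mod 11.
  i = 1 (α = 10): (10−9)(10−6)(10−5)(10−7) = 1·4·5·3 = 60 ≡ 5, so v_1 = 5^{−1} = 9 (mod 11).
  i = 2 (α = 9): (9−10)(9−6)(9−5)(9−7) = (−1)·3·4·2 = −24 ≡ 9, so v_2 = 9^{−1} = 5 (mod 11).
  i = 3 (α = 6): (6−10)(6−9)(6−5)(6−7) = (−4)·(−3)·1·(−1) = −12 ≡ 10, so v_3 = 10^{−1} = 10 (mod 11).
  i = 4 (α = 5): (5−10)(5−9)(5−6)(5−7) = (−5)·(−4)·(−1)·(−2) = 40 ≡ 7, so v_4 = 7^{−1} = 8 (mod 11).
  i = 5 (α = 7): (7−10)(7−9)(7−6)(7−5) = (−3)·(−2)·1·2 = 12 ≡ 1, so v_5 = 1^{−1} = 1 (mod 11).
  v = [9, 5, 10, 8, 1].
Step 2: syndromes of r = [8, 10, 5, 4, 3] (all sums mod 11).
  S_0 = Σ v_i r_i = 9·8 + 5·10 + 10·5 + 8·4 + 1·3 = 207 ≡ 9.
  S_1 = Σ v_i α_i r_i = 9·10·8 + 5·9·10 + 10·6·5 + 8·5·4 + 1·7·3 = 1651 ≡ 1.
  α_i^2 mod 11 = [1, 4, 3, 3, 5].
  S_2 = Σ v_i α_i^2 r_i = 9·1·8 + 5·4·10 + 10·3·5 + 8·3·4 + 1·5·3 = 533 ≡ 5.
  S = (9, 1, 5) ≠ 0, so r is not a codeword (an error is present).
Step 3: locate the error. For a single error e at position i, S_ℓ = v_i·e·α_i^ℓ, so α_err = S_1/S_0.
  S_0^{−1} = 9^{−1} = 5 (mod 11), so α_err = 1·5 = 5 ≡ 5 = α_4. Error position i = 4.
  Consistency check: S_2/S_1 = 5·1 = 5 ≡ 5 = α_err ✓ (single-error assumption holds).
Step 4: error magnitude e = S_0/v_4 = S_0·∏_{j≠4}(α_4 − α_j) = 9·7 = 63 ≡ 8 (mod 11).
Step 5: correct position 4: c_4 = r_4 − e = 4 − 8 ≡ 7 (mod 11). Hence c = [8, 10, 5, 7, 3].
  Check: interpolating c through the α_i gives m(x) = 6 + 9·x (degree < 2) with m(α_i) = c_i for every i, so c is indeed a codeword.


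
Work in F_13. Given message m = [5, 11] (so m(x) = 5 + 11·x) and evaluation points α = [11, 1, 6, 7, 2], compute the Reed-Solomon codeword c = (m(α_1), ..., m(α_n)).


c = [9, 3, 6, 4, 1]

Message polynomial: m(x) = 5 + 11·x (mod 13).
For each evaluation point α_i, compute m(α_i) mod 13:
  α_1 = 11: Horner steps 11 → 9, so m(11) = 9.
  α_2 = 1: Horner steps 11 → 3, so m(1) = 3.
  α_3 = 6: Horner steps 11 → 6, so m(6) = 6.
  α_4 = 7: Horner steps 11 → 4, so m(7) = 4.
  α_5 = 2: Horner steps 11 → 1, so m(2) = 1.
Codeword c = [9, 3, 6, 4, 1] ∈ F_13^5.


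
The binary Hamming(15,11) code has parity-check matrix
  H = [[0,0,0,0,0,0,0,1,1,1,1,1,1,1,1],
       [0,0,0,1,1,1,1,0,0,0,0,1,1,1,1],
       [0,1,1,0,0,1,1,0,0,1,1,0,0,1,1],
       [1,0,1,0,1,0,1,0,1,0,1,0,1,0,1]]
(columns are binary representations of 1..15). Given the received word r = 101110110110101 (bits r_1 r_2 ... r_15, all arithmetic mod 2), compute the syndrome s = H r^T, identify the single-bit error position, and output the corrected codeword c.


s = (1, 1, 1, 1)^T, error position = 15, corrected codeword c = 101110110110100

Compute s = H r^T mod 2 one row at a time:
  s_1 = 1 + 0 + 1 + 1 + 0 + 1 + 0 + 1 = 5 ≡ 1 (mod 2).
  s_2 = 1 + 1 + 0 + 1 + 0 + 1 + 0 + 1 = 5 ≡ 1 (mod 2).
  s_3 = 0 + 1 + 0 + 1 + 1 + 1 + 0 + 1 = 5 ≡ 1 (mod 2).
  s_4 = 1 + 1 + 1 + 1 + 0 + 1 + 1 + 1 = 7 ≡ 1 (mod 2).
s = (1, 1, 1, 1)^T — this equals column 15 of H (binary 1111), so error is at position 15.
Correct: flip bit 15 of r = 101110110110101 to get c = 101110110110100.


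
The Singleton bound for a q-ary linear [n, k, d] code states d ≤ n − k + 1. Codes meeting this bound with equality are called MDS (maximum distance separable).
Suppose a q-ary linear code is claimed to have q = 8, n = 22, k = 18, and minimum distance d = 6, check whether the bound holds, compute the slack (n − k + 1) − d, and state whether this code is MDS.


Singleton RHS = n − k + 1 = 5, slack = -1, bound violated (no such code; not MDS).

Singleton bound: d ≤ n − k + 1.
Here n = 22, k = 18, so n − k + 1 = 5.
Given d = 6, check d ≤ 5: NO.
Slack = (n − k + 1) − d = -1.
The slack is negative: d = 6 exceeds n − k + 1 = 5 by 1, so the Singleton bound is violated and no linear [22, 18, 6]_8 code can exist. In particular it is not MDS (MDS requires d = n − k + 1 exactly).
Description: the claimed parameters are [22, 18, 6]_8; such a code would be impossible (violates the Singleton bound).


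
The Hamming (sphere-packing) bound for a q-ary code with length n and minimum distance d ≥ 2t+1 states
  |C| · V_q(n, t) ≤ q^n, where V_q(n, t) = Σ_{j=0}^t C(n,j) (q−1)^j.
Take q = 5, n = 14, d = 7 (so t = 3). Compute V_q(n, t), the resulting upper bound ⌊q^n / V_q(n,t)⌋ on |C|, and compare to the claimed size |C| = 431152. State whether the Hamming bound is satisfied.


V_q(n, t) = 24809, q^n = 6103515625, Hamming bound = 246020, |C| = 431152 > bound (violated).

Step 1: Compute V_q(n, t) = Σ_{j=0}^3 C(n, j) (q−1)^j.
  j = 0: C(14,0)·(4)^0 = 1·1 = 1.
  j = 1: C(14,1)·(4)^1 = 14·4 = 56.
  j = 2: C(14,2)·(4)^2 = 91·16 = 1456.
  j = 3: C(14,3)·(4)^3 = 364·64 = 23296.
  V_q(n, t) = 1 + 56 + 1456 + 23296 = 24809.
Step 2: q^n = 5^14 = 6103515625.
Step 3: Hamming bound ⌊q^n / V_q(n,t)⌋ = ⌊6103515625/24809⌋ = 246020.
Step 4: Compare |C| = 431152 to 246020: violated.
The claimed |C| lies above the Hamming bound, so no 5-ary code of length 14 with d ≥ 7 can have 431152 codewords.


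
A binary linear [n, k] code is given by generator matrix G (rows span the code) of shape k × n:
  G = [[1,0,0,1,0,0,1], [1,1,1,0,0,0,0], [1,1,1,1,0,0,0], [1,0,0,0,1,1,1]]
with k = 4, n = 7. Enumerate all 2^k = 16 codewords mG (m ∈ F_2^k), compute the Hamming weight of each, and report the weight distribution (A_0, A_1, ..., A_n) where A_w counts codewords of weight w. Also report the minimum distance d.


Weight distribution: A_0 = 1, A_1 = 1, A_2 = 2, A_3 = 4, A_4 = 3, A_5 = 3, A_6 = 2. Minimum distance d = 1.

Enumerate all 2^4 = 16 messages m ∈ F_2^4.
For each, compute codeword c = mG in F_2^7, then tally its weight.
  m = 0000 → c = 0000000, weight = 0.
  m = 1000 → c = 1001001, weight = 3.
  m = 0100 → c = 1110000, weight = 3.
  m = 1100 → c = 0111001, weight = 4.
  m = 0010 → c = 1111000, weight = 4.
  m = 1010 → c = 0110001, weight = 3.
  m = 0110 → c = 0001000, weight = 1.
  m = 1110 → c = 1000001, weight = 2.
  m = 0001 → c = 1000111, weight = 4.
  m = 1001 → c = 0001110, weight = 3.
  m = 0101 → c = 0110111, weight = 5.
  m = 1101 → c = 1111110, weight = 6.
  m = 0011 → c = 0111111, weight = 6.
  m = 1011 → c = 1110110, weight = 5.
  m = 0111 → c = 1001111, weight = 5.
  m = 1111 → c = 0000110, weight = 2.
Tally weights:
  weight 0: 1 codewords.
  weight 1: 1 codewords.
  weight 2: 2 codewords.
  weight 3: 4 codewords.
  weight 4: 3 codewords.
  weight 5: 3 codewords.
  weight 6: 2 codewords.
Minimum distance d = smallest w > 0 with A_w > 0 = 1.
Sanity: Σ A_w = 16 = 2^4 = 16 ✓.


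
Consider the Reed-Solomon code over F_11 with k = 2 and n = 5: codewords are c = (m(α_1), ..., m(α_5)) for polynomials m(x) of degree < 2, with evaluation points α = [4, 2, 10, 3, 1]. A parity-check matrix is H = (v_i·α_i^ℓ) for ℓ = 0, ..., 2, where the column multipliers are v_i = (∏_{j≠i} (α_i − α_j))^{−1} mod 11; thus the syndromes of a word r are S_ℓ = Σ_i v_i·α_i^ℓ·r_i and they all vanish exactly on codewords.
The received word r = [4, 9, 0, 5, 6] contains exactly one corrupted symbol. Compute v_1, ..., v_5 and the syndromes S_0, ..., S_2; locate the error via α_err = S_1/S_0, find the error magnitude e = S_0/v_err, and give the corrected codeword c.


S = (5, 4, 1), error at position 4, error magnitude e = 4, c = [4, 9, 0, 1, 6].

Step 1: column multipliers v_i = (∏_{j≠i}(α_i − α_j))^{−1} mod 11.
  i = 1 (α = 4): (4−2)(4−10)(4−3)(4−1) = 2·(−6)·1·3 = −36 ≡ 8, so v_1 = 8^{−1} = 7 (mod 11).
  i = 2 (α = 2): (2−4)(2−10)(2−3)(2−1) = (−2)·(−8)·(−1)·1 = −16 ≡ 6, so v_2 = 6^{−1} = 2 (mod 11).
  i = 3 (α = 10): (10−4)(10−2)(10−3)(10−1) = 6·8·7·9 = 3024 ≡ 10, so v_3 = 10^{−1} = 10 (mod 11).
  i = 4 (α = 3): (3−4)(3−2)(3−10)(3−1) = (−1)·1·(−7)·2 = 14 ≡ 3, so v_4 = 3^{−1} = 4 (mod 11).
  i = 5 (α = 1): (1−4)(1−2)(1−10)(1−3) = (−3)·(−1)·(−9)·(−2) = 54 ≡ 10, so v_5 = 10^{−1} = 10 (mod 11).
  v = [7, 2, 10, 4, 10].
Step 2: syndromes of r = [4, 9, 0, 5, 6] (all sums mod 11).
  S_0 = Σ v_i r_i = 7·4 + 2·9 + 10·0 + 4·5 + 10·6 = 126 ≡ 5.
  S_1 = Σ v_i α_i r_i = 7·4·4 + 2·2·9 + 10·10·0 + 4·3·5 + 10·1·6 = 268 ≡ 4.
  α_i^2 mod 11 = [5, 4, 1, 9, 1].
  S_2 = Σ v_i α_i^2 r_i = 7·5·4 + 2·4·9 + 10·1·0 + 4·9·5 + 10·1·6 = 452 ≡ 1.
  S = (5, 4, 1) ≠ 0, so r is not a codeword (an error is present).
Step 3: locate the error. For a single error e at position i, S_ℓ = v_i·e·α_i^ℓ, so α_err = S_1/S_0.
  S_0^{−1} = 5^{−1} = 9 (mod 11), so α_err = 4·9 = 36 ≡ 3 = α_4. Error position i = 4.
  Consistency check: S_2/S_1 = 1·3 = 3 ≡ 3 = α_err ✓ (single-error assumption holds).
Step 4: error magnitude e = S_0/v_4 = S_0·∏_{j≠4}(α_4 − α_j) = 5·3 = 15 ≡ 4 (mod 11).
Step 5: correct position 4: c_4 = r_4 − e = 5 − 4 ≡ 1 (mod 11). Hence c = [4, 9, 0, 1, 6].
  Check: interpolating c through the α_i gives m(x) = 3 + 3·x (degree < 2) with m(α_i) = c_i for every i, so c is indeed a codeword.


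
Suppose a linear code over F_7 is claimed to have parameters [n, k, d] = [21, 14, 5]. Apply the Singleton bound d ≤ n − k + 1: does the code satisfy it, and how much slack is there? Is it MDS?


Singleton RHS = n − k + 1 = 8, slack = 3, bound satisfied, not MDS.

Singleton bound: d ≤ n − k + 1.
Here n = 21, k = 14, so n − k + 1 = 8.
Given d = 5, check d ≤ 8: YES.
Slack = (n − k + 1) − d = 3.
The code is NOT MDS (slack = 3 > 0).
Description: the claimed parameters are [21, 14, 5]_7; such a code would be non-MDS.


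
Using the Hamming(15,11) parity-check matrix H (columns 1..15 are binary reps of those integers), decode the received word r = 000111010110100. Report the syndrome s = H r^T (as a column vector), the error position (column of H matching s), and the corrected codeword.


s = (0, 0, 1, 1)^T, error position = 3, corrected codeword c = 001111010110100

Compute s = H r^T mod 2 one row at a time:
  s_1 = 1 + 0 + 1 + 1 + 0 + 1 + 0 + 0 = 4 ≡ 0 (mod 2).
  s_2 = 1 + 1 + 1 + 0 + 0 + 1 + 0 + 0 = 4 ≡ 0 (mod 2).
  s_3 = 0 + 0 + 1 + 0 + 1 + 1 + 0 + 0 = 3 ≡ 1 (mod 2).
  s_4 = 0 + 0 + 1 + 0 + 0 + 1 + 1 + 0 = 3 ≡ 1 (mod 2).
s = (0, 0, 1, 1)^T — this equals column 3 of H (binary 0011), so error is at position 3.
Correct: flip bit 3 of r = 000111010110100 to get c = 001111010110100.


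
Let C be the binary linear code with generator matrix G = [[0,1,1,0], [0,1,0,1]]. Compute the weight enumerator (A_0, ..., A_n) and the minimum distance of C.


Weight distribution: A_0 = 1, A_2 = 3. Minimum distance d = 2.

Enumerate all 2^2 = 4 messages m ∈ F_2^2.
For each, compute codeword c = mG in F_2^4, then tally its weight.
  m = 00 → c = 0000, weight = 0.
  m = 10 → c = 0110, weight = 2.
  m = 01 → c = 0101, weight = 2.
  m = 11 → c = 0011, weight = 2.
Tally weights:
  weight 0: 1 codewords.
  weight 2: 3 codewords.
Minimum distance d = smallest w > 0 with A_w > 0 = 2.
Sanity: Σ A_w = 4 = 2^2 = 4 ✓.
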